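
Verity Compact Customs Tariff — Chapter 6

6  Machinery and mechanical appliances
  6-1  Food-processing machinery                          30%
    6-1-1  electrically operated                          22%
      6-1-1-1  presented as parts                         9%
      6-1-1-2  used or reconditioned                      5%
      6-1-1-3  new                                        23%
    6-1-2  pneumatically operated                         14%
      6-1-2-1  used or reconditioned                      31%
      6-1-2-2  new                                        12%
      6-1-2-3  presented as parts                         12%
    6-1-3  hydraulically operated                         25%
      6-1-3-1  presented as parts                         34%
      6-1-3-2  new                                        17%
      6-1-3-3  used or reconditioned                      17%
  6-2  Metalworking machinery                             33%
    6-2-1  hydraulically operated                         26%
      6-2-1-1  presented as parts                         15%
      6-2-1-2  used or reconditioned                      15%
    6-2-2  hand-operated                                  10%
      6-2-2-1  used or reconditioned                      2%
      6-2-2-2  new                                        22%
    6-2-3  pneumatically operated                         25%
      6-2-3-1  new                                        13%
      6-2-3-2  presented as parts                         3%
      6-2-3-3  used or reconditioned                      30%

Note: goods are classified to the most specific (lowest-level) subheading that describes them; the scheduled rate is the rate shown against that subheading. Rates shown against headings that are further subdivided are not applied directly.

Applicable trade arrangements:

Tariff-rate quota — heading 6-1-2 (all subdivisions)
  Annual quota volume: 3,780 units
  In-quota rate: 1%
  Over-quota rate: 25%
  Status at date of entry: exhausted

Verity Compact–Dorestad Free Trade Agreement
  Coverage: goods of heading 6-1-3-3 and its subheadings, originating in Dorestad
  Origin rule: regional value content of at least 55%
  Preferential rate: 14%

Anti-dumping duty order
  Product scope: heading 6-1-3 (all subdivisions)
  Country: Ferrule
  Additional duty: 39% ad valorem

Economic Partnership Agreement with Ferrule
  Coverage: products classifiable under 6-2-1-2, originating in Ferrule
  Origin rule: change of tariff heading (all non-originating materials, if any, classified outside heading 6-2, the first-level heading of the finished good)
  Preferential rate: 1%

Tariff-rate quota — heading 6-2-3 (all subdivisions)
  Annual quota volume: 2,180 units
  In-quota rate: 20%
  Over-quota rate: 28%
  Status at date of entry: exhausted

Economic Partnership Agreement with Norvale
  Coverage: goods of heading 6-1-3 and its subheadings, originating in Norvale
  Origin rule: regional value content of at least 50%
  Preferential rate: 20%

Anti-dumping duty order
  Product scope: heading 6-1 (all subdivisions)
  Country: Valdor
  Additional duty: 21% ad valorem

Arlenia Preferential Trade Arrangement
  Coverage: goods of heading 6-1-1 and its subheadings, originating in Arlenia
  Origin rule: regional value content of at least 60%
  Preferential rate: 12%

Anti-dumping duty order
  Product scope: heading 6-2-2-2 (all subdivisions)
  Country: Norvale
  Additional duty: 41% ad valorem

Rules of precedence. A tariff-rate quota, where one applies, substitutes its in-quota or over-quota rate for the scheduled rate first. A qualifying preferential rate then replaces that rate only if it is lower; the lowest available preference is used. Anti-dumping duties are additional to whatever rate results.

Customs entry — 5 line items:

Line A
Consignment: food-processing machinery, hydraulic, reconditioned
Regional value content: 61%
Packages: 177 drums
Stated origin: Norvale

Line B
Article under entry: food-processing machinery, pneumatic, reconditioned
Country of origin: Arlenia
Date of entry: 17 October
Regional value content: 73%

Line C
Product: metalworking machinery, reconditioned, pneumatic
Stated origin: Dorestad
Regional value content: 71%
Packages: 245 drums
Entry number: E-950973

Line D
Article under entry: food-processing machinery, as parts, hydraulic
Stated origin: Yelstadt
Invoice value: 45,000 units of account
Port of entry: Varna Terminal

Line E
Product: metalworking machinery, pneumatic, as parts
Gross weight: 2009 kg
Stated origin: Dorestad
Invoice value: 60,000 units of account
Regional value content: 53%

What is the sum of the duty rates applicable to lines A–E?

Line A: food-processing → 6-1; hydraulic → 6-1-3; reconditioned → 6-1-3-3. Scheduled 17%. Norvale agreement on 6-1-3: RVC ≥ 50% → 20% available; preference 20% not lower than 17% → no reduction. → 17%.
Line B: food-processing → 6-1; pneumatic → 6-1-2; reconditioned → 6-1-2-1. Scheduled 31%. quota on 6-1-2 exhausted → over-quota 25%; Arlenia agreement on 6-1-1: 6-1-2-1 not covered. → 25%.
Line C: metalworking → 6-2; pneumatic → 6-2-3; reconditioned → 6-2-3-3. Scheduled 30%. quota on 6-2-3 exhausted → over-quota 28%; Dorestad agreement on 6-1-3-3: 6-2-3-3 not covered. → 28%.
Line D: food-processing → 6-1; hydraulic → 6-1-3; as parts → 6-1-3-1. Scheduled 34%. No special measure applies. → 34%.
Line E: metalworking → 6-2; pneumatic → 6-2-3; as parts → 6-2-3-2. Scheduled 3%. quota on 6-2-3 exhausted → over-quota 28%; Dorestad agreement on 6-1-3-3: 6-2-3-2 not covered. → 28%.
Sum: 17% + 25% + 28% + 34% + 28% = 132%.

132%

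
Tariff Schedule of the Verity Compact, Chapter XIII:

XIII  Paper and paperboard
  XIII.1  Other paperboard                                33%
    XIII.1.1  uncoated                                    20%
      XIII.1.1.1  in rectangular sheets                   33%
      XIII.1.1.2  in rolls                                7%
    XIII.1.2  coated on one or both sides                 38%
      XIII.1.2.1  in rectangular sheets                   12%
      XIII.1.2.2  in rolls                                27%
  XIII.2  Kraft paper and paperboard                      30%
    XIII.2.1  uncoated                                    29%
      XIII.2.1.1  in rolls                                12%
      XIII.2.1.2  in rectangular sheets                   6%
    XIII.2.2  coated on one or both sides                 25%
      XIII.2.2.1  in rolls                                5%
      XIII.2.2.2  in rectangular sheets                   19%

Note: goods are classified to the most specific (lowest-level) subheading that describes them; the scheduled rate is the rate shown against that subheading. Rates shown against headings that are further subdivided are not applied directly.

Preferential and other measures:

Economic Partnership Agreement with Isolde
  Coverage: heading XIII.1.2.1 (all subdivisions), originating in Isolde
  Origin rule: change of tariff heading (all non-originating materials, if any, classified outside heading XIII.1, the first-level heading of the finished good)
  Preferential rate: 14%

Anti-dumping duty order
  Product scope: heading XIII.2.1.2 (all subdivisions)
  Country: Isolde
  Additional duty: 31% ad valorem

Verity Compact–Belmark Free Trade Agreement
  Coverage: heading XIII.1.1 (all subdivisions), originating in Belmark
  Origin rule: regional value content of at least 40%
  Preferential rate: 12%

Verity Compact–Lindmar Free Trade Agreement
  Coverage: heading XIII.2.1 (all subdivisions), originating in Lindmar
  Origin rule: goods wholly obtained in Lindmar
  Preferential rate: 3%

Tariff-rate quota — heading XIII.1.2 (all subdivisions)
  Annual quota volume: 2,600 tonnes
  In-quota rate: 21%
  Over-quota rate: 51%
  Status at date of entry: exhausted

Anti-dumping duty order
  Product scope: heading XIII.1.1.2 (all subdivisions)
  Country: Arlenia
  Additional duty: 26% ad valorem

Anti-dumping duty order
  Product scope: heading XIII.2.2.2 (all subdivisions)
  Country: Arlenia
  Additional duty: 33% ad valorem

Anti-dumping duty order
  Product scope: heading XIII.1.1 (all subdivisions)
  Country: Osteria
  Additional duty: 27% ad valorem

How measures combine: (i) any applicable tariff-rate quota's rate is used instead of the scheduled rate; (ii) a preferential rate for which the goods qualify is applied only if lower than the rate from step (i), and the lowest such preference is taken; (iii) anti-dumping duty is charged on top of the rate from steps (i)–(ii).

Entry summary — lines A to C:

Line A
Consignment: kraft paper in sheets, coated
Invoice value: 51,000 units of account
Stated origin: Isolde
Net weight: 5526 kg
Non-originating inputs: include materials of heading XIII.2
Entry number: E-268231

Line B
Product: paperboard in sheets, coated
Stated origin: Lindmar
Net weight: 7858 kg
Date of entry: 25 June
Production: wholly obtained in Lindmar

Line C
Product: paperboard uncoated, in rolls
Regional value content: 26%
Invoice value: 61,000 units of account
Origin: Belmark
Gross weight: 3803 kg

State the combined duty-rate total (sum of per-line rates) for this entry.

Line A: kraft paper → XIII.2; coated → XIII.2.2; in sheets → XIII.2.2.2. Scheduled 19%. Isolde agreement on XIII.1.2.1: XIII.2.2.2 not covered. → 19%.
Line B: paperboard → XIII.1; coated → XIII.1.2; in sheets → XIII.1.2.1. Scheduled 12%. quota on XIII.1.2 exhausted → over-quota 51%; Lindmar agreement on XIII.2.1: XIII.1.2.1 not covered. → 51%.
Line C: paperboard → XIII.1; uncoated → XIII.1.1; in rolls → XIII.1.1.2. Scheduled 7%. Belmark agreement on XIII.1.1: RVC < 40%. → 7%.
Sum: 19% + 51% + 7% = 77%.

77%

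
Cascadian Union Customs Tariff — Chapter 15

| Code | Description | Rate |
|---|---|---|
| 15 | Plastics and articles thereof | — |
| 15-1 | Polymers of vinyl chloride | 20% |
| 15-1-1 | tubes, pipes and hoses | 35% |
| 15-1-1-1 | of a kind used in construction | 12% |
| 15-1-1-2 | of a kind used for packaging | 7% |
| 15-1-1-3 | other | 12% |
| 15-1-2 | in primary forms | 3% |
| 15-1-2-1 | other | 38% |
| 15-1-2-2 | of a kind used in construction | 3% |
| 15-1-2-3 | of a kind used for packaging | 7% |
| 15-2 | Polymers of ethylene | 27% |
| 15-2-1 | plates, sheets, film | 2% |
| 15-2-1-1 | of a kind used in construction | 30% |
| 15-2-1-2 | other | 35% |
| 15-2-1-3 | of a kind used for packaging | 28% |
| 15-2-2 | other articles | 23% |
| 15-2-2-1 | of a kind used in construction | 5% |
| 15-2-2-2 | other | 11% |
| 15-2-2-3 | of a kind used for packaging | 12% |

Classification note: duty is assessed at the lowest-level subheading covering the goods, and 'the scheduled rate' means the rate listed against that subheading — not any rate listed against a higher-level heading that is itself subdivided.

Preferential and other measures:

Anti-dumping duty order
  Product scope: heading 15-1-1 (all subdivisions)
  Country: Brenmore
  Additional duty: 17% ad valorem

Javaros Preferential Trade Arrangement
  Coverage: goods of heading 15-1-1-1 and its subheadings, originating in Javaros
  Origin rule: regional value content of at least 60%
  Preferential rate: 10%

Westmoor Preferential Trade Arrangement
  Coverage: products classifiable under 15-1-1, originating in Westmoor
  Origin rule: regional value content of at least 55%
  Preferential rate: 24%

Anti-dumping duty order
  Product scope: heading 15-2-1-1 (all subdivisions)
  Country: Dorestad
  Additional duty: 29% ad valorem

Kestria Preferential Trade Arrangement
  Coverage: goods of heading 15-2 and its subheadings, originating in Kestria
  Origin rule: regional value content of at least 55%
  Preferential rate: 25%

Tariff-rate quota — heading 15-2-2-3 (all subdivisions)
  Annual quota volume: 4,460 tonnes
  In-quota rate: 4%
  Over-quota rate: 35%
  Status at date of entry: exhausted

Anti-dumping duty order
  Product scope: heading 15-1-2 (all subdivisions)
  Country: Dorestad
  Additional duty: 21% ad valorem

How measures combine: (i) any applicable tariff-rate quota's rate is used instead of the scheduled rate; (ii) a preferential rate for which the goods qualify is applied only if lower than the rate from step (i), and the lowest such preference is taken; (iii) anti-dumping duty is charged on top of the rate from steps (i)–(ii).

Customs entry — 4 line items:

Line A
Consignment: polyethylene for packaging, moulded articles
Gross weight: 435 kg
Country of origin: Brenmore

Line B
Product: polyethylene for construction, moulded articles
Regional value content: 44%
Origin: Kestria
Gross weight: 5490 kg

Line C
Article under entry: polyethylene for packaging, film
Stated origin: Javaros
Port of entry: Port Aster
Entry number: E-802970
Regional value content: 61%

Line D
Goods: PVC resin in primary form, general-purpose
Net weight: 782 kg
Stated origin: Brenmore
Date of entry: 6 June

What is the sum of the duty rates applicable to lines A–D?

Line A: polyethylene → 15-2; moulded articles → 15-2-2; for packaging → 15-2-2-3. Scheduled 12%. quota on 15-2-2-3 exhausted → over-quota 35%. → 35%.
Line B: polyethylene → 15-2; moulded articles → 15-2-2; for construction → 15-2-2-1. Scheduled 5%. Kestria agreement on 15-2: RVC < 55%. → 5%.
Line C: polyethylene → 15-2; film → 15-2-1; for packaging → 15-2-1-3. Scheduled 28%. Javaros agreement on 15-1-1-1: 15-2-1-3 not covered. → 28%.
Line D: PVC → 15-1; resin in primary form → 15-1-2; general-purpose → 15-1-2-1. Scheduled 38%. No special measure applies. → 38%.
Sum: 35% + 5% + 28% + 38% = 106%.

106%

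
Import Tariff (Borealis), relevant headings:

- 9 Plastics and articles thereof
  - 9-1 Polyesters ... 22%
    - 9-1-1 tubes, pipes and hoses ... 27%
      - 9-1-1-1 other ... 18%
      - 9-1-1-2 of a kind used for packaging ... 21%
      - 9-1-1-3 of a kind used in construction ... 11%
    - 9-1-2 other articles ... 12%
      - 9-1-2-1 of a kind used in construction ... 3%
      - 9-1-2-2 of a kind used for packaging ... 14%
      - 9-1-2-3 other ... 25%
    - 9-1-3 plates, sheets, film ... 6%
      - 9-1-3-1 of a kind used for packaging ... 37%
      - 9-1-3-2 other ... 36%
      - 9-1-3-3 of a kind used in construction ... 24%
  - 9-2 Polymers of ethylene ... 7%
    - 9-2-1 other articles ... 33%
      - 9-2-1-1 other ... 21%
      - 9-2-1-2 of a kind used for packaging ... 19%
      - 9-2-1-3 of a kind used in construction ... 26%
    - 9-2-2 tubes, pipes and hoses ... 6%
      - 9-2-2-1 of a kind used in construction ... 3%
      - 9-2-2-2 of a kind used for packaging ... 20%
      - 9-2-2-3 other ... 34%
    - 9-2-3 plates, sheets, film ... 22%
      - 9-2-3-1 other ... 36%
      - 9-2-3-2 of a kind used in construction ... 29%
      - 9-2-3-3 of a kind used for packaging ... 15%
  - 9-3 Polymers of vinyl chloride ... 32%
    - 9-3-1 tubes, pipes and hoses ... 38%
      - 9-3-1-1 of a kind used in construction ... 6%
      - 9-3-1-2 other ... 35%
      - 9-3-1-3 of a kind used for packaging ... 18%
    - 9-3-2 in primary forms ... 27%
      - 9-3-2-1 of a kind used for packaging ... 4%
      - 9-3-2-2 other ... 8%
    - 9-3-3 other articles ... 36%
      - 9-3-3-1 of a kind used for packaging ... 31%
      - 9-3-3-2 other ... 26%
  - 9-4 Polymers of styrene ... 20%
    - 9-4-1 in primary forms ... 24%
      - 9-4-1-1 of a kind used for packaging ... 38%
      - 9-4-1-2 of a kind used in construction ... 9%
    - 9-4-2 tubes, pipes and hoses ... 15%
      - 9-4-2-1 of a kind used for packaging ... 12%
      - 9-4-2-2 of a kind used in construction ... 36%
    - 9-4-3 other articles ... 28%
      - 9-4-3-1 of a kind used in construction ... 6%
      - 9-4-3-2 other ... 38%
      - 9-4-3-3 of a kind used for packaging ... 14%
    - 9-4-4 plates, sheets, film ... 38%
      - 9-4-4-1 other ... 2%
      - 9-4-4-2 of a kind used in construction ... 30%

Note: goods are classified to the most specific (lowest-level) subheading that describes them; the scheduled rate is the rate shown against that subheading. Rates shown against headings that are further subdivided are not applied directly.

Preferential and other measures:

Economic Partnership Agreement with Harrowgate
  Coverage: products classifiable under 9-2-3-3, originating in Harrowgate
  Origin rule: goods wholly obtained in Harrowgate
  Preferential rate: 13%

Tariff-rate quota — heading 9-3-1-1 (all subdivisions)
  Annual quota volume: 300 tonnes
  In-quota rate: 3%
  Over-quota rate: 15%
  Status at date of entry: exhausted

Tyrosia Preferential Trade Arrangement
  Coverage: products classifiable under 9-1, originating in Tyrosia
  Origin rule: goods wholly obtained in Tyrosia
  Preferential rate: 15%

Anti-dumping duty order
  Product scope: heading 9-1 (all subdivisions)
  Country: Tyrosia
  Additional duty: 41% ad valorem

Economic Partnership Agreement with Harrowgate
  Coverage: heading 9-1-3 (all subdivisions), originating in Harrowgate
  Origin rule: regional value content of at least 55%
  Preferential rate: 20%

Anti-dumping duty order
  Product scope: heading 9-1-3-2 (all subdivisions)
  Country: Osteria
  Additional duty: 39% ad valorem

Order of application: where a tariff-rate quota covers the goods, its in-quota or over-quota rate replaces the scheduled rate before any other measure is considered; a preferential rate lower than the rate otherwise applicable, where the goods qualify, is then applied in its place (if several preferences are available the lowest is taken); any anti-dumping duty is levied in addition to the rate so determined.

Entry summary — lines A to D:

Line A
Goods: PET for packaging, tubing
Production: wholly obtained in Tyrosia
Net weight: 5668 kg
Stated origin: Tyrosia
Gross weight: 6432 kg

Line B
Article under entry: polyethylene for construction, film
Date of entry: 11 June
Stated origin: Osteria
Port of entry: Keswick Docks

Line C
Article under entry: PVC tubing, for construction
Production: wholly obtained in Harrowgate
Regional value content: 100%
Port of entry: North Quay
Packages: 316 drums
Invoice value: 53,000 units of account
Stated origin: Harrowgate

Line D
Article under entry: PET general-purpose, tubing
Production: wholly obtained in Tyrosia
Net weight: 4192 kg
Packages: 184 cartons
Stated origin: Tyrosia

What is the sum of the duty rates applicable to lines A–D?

Line A: PET → 9-1; tubing → 9-1-1; for packaging → 9-1-1-2. Scheduled 21%. Tyrosia agreement on 9-1: wholly obtained → 15% available; preferential 15%; anti-dumping (Tyrosia, 9-1): +41%; total 15% + 41% = 56%. → 56%.
Line B: polyethylene → 9-2; film → 9-2-3; for construction → 9-2-3-2. Scheduled 29%. No special measure applies. → 29%.
Line C: PVC → 9-3; tubing → 9-3-1; for construction → 9-3-1-1. Scheduled 6%. quota on 9-3-1-1 exhausted → over-quota 15%; Harrowgate agreement on 9-2-3-3: 9-3-1-1 not covered; Harrowgate agreement on 9-1-3: 9-3-1-1 not covered. → 15%.
Line D: PET → 9-1; tubing → 9-1-1; general-purpose → 9-1-1-1. Scheduled 18%. Tyrosia agreement on 9-1: wholly obtained → 15% available; preferential 15%; anti-dumping (Tyrosia, 9-1): +41%; total 15% + 41% = 56%. → 56%.
Sum: 56% + 29% + 15% + 56% = 156%.

156%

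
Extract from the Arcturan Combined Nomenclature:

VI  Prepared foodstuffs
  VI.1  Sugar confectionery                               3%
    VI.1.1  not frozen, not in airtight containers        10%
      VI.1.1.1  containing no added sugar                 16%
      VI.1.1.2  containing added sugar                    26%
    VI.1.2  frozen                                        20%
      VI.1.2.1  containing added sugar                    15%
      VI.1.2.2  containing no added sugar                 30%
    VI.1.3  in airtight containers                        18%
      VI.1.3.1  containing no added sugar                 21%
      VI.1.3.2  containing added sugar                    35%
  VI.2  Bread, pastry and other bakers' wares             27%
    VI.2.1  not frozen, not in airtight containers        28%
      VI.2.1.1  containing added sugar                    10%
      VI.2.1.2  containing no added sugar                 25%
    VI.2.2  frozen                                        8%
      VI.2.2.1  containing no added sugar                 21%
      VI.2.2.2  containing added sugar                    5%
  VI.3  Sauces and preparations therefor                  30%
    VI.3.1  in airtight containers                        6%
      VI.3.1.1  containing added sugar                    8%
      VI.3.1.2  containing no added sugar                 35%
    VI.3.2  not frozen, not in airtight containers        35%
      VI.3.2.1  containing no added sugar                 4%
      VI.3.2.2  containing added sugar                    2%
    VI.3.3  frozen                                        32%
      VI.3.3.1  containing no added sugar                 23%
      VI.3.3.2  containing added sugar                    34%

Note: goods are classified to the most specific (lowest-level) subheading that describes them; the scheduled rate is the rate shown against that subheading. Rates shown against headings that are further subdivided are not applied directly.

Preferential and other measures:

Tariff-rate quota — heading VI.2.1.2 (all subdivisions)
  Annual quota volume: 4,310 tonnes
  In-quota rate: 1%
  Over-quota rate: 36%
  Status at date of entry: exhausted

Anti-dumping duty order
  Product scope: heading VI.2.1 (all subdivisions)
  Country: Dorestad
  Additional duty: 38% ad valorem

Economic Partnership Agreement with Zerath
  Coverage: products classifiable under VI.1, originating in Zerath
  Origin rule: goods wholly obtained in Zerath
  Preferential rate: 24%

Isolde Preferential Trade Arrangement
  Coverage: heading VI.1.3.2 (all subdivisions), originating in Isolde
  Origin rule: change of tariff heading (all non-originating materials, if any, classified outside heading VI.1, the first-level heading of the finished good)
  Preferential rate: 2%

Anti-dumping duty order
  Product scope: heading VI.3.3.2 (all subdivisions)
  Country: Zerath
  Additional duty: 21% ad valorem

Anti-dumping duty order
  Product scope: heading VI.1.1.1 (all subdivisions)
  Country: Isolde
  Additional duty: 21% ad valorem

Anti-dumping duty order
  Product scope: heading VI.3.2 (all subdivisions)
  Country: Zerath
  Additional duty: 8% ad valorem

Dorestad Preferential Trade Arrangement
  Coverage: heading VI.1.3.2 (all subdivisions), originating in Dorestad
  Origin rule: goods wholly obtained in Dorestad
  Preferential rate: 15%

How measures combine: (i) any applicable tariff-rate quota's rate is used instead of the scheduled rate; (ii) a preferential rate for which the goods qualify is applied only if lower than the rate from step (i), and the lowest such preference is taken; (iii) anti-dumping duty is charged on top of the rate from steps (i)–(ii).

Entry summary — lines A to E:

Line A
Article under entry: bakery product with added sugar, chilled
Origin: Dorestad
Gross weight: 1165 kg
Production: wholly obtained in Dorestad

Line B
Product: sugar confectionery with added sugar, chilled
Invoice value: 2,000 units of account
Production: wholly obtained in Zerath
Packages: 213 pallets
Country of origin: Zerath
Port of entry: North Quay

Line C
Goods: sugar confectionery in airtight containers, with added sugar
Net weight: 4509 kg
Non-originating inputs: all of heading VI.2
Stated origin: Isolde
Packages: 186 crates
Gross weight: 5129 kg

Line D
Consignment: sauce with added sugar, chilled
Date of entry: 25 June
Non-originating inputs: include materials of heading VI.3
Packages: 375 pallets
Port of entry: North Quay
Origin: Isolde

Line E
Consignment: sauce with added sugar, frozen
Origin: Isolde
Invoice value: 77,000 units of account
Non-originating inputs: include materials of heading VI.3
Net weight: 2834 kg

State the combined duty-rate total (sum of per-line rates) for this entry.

Line A: bakery product → VI.2; chilled → VI.2.1; with added sugar → VI.2.1.1. Scheduled 10%. Dorestad agreement on VI.1.3.2: VI.2.1.1 not covered; anti-dumping (Dorestad, VI.2.1): +38%; total 10% + 38% = 48%. → 48%.
Line B: sugar confectionery → VI.1; chilled → VI.1.1; with added sugar → VI.1.1.2. Scheduled 26%. Zerath agreement on VI.1: wholly obtained → 24% available; preferential 24%. → 24%.
Line C: sugar confectionery → VI.1; in airtight containers → VI.1.3; with added sugar → VI.1.3.2. Scheduled 35%. Isolde agreement on VI.1.3.2: CTH met → 2% available; preferential 2%. → 2%.
Line D: sauce → VI.3; chilled → VI.3.2; with added sugar → VI.3.2.2. Scheduled 2%. Isolde agreement on VI.1.3.2: VI.3.2.2 not covered. → 2%.
Line E: sauce → VI.3; frozen → VI.3.3; with added sugar → VI.3.3.2. Scheduled 34%. Isolde agreement on VI.1.3.2: VI.3.3.2 not covered. → 34%.
Sum: 48% + 24% + 2% + 2% + 34% = 110%.

110%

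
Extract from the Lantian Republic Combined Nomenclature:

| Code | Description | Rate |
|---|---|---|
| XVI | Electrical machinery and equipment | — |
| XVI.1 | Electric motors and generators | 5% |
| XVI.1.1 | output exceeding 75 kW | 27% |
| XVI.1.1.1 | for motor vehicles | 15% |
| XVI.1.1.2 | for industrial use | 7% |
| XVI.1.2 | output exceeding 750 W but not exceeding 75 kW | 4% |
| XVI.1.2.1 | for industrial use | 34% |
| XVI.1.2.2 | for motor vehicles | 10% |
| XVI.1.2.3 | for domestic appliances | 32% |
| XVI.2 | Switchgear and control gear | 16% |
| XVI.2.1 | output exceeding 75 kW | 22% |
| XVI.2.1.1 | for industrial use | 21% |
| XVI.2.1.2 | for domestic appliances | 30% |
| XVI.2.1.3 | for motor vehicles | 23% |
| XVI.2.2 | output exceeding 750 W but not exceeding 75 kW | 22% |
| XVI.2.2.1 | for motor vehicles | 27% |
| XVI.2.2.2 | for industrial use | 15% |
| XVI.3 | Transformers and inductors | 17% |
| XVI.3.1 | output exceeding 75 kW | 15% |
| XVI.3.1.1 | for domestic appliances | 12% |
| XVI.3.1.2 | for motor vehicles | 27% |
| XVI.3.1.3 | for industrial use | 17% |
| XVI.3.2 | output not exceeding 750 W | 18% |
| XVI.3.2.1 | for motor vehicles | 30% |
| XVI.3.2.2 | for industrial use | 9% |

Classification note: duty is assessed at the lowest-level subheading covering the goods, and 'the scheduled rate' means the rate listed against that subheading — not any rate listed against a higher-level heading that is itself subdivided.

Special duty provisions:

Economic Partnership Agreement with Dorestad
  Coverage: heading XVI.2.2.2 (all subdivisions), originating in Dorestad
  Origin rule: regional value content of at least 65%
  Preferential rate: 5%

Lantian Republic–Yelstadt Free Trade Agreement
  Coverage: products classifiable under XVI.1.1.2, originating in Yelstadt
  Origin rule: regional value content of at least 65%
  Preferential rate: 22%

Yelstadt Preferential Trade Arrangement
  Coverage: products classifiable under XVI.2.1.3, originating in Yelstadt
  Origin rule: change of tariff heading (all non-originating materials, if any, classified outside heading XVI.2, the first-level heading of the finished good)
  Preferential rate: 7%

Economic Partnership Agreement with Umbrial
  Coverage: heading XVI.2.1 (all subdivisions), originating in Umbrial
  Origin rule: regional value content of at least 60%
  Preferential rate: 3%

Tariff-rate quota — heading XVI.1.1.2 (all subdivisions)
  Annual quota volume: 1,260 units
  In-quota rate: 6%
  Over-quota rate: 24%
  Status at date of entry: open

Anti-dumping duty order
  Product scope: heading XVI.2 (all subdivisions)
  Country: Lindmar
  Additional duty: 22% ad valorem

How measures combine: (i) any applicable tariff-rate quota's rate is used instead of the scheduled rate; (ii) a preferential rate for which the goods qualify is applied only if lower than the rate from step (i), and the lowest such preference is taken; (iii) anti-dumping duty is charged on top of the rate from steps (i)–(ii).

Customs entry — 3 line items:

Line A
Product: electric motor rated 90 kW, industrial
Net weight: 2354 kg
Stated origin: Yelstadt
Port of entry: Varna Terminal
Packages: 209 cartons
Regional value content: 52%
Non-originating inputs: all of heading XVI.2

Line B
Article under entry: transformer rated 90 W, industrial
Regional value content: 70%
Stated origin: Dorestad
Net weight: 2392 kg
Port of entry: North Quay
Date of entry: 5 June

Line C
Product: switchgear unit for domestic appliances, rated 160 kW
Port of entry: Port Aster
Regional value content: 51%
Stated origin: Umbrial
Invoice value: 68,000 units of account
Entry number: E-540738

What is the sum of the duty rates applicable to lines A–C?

45%

Line A: electric motor → XVI.1; rated 90 kW → XVI.1.1; industrial → XVI.1.1.2. Scheduled 7%. quota on XVI.1.1.2 open → in-quota 6%; Yelstadt agreement on XVI.1.1.2: RVC < 65%; Yelstadt agreement on XVI.2.1.3: XVI.1.1.2 not covered. → 6%.
Line B: transformer → XVI.3; rated 90 W → XVI.3.2; industrial → XVI.3.2.2. Scheduled 9%. Dorestad agreement on XVI.2.2.2: XVI.3.2.2 not covered. → 9%.
Line C: switchgear unit → XVI.2; rated 160 kW → XVI.2.1; for domestic appliances → XVI.2.1.2. Scheduled 30%. Umbrial agreement on XVI.2.1: RVC < 60%. → 30%.
Sum: 6% + 9% + 30% = 45%.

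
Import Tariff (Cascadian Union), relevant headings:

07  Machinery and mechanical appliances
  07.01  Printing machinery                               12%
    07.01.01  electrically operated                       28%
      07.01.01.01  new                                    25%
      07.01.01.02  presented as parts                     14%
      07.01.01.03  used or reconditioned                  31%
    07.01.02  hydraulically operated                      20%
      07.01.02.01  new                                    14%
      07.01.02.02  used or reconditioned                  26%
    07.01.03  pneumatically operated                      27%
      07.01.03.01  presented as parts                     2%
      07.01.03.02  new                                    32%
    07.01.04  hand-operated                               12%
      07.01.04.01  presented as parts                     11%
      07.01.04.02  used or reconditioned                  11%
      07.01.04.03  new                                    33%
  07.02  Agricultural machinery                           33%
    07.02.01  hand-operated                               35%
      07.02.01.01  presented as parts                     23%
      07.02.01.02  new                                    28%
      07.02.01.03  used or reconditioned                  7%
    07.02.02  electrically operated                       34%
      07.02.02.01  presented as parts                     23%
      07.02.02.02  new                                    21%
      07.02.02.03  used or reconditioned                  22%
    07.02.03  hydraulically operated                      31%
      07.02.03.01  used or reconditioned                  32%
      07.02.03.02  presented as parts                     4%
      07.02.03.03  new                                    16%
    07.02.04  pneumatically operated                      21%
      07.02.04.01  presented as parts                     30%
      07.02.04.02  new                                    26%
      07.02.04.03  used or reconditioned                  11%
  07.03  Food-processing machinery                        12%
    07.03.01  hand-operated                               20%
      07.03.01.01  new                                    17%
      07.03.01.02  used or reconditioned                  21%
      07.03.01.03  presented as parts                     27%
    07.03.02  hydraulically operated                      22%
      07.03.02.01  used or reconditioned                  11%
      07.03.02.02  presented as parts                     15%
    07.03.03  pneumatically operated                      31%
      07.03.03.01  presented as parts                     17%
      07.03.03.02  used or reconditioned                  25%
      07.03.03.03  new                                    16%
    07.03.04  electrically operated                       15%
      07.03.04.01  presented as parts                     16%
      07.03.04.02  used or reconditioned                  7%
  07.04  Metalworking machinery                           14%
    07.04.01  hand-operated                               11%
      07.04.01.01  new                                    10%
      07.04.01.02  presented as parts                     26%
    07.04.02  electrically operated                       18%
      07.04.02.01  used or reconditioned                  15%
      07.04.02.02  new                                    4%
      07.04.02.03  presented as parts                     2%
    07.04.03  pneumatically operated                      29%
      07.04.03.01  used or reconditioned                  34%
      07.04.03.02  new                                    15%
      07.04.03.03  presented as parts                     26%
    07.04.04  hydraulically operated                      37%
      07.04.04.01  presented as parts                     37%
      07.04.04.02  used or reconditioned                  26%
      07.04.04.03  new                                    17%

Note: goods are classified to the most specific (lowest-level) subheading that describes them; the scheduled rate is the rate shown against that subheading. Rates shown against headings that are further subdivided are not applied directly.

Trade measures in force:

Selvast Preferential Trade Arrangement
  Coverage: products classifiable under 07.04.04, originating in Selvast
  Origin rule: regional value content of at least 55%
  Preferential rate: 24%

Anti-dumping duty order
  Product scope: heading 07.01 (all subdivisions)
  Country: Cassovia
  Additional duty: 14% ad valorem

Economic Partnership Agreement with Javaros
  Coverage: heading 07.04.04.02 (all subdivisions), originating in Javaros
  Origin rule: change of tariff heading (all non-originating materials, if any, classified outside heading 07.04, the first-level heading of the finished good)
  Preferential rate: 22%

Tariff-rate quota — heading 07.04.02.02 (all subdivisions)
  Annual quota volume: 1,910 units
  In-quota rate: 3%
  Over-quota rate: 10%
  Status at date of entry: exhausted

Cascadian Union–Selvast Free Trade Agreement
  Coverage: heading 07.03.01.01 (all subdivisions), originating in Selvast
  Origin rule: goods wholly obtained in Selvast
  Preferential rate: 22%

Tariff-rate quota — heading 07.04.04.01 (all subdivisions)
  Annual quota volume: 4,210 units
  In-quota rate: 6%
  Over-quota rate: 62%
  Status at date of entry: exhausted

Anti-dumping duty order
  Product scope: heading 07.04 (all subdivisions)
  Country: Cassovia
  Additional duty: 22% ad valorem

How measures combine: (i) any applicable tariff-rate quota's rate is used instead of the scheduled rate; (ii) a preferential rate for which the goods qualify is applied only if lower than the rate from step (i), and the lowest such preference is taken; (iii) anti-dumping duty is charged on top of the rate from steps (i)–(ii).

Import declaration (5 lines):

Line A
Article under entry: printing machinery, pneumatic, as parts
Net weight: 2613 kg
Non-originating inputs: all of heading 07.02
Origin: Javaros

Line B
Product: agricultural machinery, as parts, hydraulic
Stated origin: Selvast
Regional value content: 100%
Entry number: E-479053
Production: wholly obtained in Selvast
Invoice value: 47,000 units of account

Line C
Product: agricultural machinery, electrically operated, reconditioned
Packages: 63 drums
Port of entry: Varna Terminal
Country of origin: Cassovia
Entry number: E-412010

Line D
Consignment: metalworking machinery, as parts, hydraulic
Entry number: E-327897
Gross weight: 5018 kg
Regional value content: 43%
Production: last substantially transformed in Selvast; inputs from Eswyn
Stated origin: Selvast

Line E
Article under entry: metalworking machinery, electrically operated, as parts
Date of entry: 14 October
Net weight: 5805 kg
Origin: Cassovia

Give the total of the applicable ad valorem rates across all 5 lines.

Line A: printing → 07.01; pneumatic → 07.01.03; as parts → 07.01.03.01. Scheduled 2%. Javaros agreement on 07.04.04.02: 07.01.03.01 not covered. → 2%.
Line B: agricultural → 07.02; hydraulic → 07.02.03; as parts → 07.02.03.02. Scheduled 4%. Selvast agreement on 07.04.04: 07.02.03.02 not covered; Selvast agreement on 07.03.01.01: 07.02.03.02 not covered. → 4%.
Line C: agricultural → 07.02; electrically operated → 07.02.02; reconditioned → 07.02.02.03. Scheduled 22%. No special measure applies. → 22%.
Line D: metalworking → 07.04; hydraulic → 07.04.04; as parts → 07.04.04.01. Scheduled 37%. quota on 07.04.04.01 exhausted → over-quota 62%; Selvast agreement on 07.04.04: RVC < 55%; Selvast agreement on 07.03.01.01: 07.04.04.01 not covered. → 62%.
Line E: metalworking → 07.04; electrically operated → 07.04.02; as parts → 07.04.02.03. Scheduled 2%. anti-dumping (Cassovia, 07.04): +22%; total 2% + 22% = 24%. → 24%.
Sum: 2% + 4% + 22% + 62% + 24% = 114%.

114%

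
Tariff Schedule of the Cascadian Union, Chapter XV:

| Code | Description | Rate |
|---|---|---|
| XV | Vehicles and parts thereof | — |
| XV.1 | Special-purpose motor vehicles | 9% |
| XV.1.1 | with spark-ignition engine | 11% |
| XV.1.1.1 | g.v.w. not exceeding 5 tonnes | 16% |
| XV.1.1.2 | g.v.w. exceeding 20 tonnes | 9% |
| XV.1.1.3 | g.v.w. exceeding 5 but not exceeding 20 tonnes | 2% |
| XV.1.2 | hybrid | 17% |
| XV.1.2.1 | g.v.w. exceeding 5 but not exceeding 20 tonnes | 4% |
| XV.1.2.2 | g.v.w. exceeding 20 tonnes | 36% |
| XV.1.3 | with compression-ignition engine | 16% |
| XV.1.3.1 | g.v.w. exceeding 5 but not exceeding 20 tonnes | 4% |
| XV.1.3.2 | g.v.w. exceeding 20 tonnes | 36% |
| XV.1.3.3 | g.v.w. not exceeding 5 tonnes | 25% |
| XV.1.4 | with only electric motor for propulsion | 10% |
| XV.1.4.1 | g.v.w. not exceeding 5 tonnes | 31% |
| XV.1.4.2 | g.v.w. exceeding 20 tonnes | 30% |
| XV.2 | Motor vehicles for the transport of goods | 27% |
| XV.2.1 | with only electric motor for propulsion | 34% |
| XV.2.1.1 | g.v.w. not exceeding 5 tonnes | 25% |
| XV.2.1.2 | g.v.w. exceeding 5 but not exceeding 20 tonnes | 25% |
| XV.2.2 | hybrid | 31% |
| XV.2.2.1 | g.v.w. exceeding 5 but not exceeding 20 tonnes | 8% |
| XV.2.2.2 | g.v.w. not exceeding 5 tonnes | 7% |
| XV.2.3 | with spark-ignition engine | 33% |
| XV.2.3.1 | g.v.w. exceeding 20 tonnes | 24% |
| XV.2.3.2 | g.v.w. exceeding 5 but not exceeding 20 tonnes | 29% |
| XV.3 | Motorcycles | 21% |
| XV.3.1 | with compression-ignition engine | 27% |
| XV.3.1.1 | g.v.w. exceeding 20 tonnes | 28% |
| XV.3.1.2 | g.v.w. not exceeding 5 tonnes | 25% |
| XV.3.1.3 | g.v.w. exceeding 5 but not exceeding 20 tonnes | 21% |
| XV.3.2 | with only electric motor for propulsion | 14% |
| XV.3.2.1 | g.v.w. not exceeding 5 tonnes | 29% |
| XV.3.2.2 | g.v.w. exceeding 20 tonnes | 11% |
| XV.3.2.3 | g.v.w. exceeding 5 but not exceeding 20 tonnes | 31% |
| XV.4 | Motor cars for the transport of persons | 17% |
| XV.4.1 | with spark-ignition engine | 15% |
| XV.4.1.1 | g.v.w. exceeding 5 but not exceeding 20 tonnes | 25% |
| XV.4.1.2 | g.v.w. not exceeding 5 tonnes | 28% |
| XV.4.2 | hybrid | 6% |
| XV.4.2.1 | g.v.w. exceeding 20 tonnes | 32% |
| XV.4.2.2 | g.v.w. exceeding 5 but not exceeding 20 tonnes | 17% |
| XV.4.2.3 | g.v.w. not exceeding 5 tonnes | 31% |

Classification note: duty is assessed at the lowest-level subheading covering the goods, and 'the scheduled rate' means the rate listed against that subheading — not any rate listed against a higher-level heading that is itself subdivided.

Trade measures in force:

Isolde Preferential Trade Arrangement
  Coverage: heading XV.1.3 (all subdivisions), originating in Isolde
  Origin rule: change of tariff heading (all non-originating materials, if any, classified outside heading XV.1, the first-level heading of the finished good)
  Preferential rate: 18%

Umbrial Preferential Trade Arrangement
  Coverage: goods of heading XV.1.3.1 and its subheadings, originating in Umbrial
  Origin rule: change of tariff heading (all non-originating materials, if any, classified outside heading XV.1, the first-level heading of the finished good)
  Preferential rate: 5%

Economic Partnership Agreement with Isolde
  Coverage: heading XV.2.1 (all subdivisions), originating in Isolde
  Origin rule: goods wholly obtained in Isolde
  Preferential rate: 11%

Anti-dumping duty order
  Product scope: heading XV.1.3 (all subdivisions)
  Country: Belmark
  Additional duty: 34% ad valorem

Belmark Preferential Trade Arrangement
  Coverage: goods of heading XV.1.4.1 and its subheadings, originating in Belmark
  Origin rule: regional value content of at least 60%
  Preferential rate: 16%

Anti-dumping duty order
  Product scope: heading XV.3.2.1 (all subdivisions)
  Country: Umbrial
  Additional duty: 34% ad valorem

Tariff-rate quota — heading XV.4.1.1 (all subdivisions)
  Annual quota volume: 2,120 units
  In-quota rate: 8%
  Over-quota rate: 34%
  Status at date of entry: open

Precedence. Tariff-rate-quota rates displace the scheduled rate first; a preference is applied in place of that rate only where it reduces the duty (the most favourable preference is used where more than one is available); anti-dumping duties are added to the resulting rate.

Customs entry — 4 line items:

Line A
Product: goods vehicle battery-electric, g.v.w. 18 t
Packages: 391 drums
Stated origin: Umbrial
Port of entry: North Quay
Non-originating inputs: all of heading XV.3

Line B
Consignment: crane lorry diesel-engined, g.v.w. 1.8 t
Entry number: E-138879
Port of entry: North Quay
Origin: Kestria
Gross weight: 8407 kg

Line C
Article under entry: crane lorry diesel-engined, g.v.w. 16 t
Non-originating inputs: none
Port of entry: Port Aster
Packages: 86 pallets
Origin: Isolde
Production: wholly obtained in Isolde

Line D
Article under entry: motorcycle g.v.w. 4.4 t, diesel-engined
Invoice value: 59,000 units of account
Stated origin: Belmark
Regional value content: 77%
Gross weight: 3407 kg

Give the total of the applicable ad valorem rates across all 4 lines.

Line A: goods vehicle → XV.2; battery-electric → XV.2.1; g.v.w. 18 t → XV.2.1.2. Scheduled 25%. Umbrial agreement on XV.1.3.1: XV.2.1.2 not covered. → 25%.
Line B: crane lorry → XV.1; diesel-engined → XV.1.3; g.v.w. 1.8 t → XV.1.3.3. Scheduled 25%. No special measure applies. → 25%.
Line C: crane lorry → XV.1; diesel-engined → XV.1.3; g.v.w. 16 t → XV.1.3.1. Scheduled 4%. Isolde agreement on XV.1.3: CTH met → 18% available; Isolde agreement on XV.2.1: XV.1.3.1 not covered; preference 18% not lower than 4% → no reduction. → 4%.
Line D: motorcycle → XV.3; diesel-engined → XV.3.1; g.v.w. 4.4 t → XV.3.1.2. Scheduled 25%. Belmark agreement on XV.1.4.1: XV.3.1.2 not covered. → 25%.
Sum: 25% + 25% + 4% + 25% = 79%.

79%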